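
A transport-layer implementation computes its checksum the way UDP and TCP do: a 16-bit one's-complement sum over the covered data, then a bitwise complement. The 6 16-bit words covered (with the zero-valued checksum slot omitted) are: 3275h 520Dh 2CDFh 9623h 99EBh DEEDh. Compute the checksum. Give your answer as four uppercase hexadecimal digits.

3FA1

One's-complement addition (fold any carry out of bit 15 back into bit 0):
  0x3275 + 0x520D = 0x08482
  0x8482 + 0x2CDF = 0x0B161
  0xB161 + 0x9623 = 0x14784 → wrap carry → 0x4785
  0x4785 + 0x99EB = 0x0E170
  0xE170 + 0xDEED = 0x1C05D → wrap carry → 0xC05E
One's-complement sum = 0xC05E.
Checksum = ~0xC05E & 0xFFFF = 0x3FA1.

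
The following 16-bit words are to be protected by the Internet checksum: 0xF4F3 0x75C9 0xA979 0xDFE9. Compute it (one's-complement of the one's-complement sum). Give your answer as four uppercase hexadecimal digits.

0BDF

One's-complement addition (fold any carry out of bit 15 back into bit 0):
  0xF4F3 + 0x75C9 = 0x16ABC → wrap carry → 0x6ABD
  0x6ABD + 0xA979 = 0x11436 → wrap carry → 0x1437
  0x1437 + 0xDFE9 = 0x0F420
One's-complement sum = 0xF420.
Checksum = ~0xF420 & 0xFFFF = 0x0BDF.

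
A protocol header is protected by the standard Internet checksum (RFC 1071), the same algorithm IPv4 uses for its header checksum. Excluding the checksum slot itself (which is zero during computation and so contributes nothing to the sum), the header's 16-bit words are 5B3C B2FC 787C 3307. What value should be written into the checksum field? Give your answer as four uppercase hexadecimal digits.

One's-complement addition (fold any carry out of bit 15 back into bit 0):
  0x5B3C + 0xB2FC = 0x10E38 → wrap carry → 0x0E39
  0x0E39 + 0x787C = 0x086B5
  0x86B5 + 0x3307 = 0x0B9BC
One's-complement sum = 0xB9BC.
Checksum = ~0xB9BC & 0xFFFF = 0x4643.

4643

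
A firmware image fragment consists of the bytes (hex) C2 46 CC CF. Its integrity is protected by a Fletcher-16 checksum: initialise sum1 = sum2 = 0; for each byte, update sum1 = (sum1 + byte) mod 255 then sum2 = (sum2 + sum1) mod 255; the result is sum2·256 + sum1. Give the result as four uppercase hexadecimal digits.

47A5

Running sums (mod 255):
  after byte 0 (C2): sum1=194, sum2=194
  after byte 1 (46): sum1=9, sum2=203
  after byte 2 (CC): sum1=213, sum2=161
  after byte 3 (CF): sum1=165, sum2=71
Checksum = sum2·256 + sum1 = 71·256 + 165 = 18341 = 0x47A5.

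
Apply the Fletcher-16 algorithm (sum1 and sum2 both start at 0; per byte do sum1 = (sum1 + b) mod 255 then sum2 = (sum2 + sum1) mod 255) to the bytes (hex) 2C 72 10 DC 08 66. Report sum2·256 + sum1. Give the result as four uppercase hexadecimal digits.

Running sums (mod 255):
  after byte 0 (2C): sum1=44, sum2=44
  after byte 1 (72): sum1=158, sum2=202
  after byte 2 (10): sum1=174, sum2=121
  after byte 3 (DC): sum1=139, sum2=5
  after byte 4 (08): sum1=147, sum2=152
  after byte 5 (66): sum1=249, sum2=146
Checksum = sum2·256 + sum1 = 146·256 + 249 = 37625 = 0x92F9.

92F9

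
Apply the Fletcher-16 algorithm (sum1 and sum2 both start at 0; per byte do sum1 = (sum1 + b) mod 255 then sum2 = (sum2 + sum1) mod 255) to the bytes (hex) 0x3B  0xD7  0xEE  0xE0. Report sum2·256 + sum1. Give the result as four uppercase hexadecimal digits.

33E2

Running sums (mod 255):
  after byte 0 (0x3B): sum1=59, sum2=59
  after byte 1 (0xD7): sum1=19, sum2=78
  after byte 2 (0xEE): sum1=2, sum2=80
  after byte 3 (0xE0): sum1=226, sum2=51
Checksum = sum2·256 + sum1 = 51·256 + 226 = 13282 = 0x33E2.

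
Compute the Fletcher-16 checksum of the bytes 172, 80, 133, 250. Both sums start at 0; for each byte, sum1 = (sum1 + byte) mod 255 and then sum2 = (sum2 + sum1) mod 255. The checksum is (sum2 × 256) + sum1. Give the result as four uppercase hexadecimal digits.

Running sums (mod 255):
  after byte 0 (172): sum1=172, sum2=172
  after byte 1 (80): sum1=252, sum2=169
  after byte 2 (133): sum1=130, sum2=44
  after byte 3 (250): sum1=125, sum2=169
Checksum = sum2·256 + sum1 = 169·256 + 125 = 43389 = 0xA97D.

A97D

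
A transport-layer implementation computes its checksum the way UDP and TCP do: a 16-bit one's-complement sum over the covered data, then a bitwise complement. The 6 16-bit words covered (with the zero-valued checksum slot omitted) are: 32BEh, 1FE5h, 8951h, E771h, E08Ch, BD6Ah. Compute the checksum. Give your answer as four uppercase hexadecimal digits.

One's-complement addition (fold any carry out of bit 15 back into bit 0):
  0x32BE + 0x1FE5 = 0x052A3
  0x52A3 + 0x8951 = 0x0DBF4
  0xDBF4 + 0xE771 = 0x1C365 → wrap carry → 0xC366
  0xC366 + 0xE08C = 0x1A3F2 → wrap carry → 0xA3F3
  0xA3F3 + 0xBD6A = 0x1615D → wrap carry → 0x615E
One's-complement sum = 0x615E.
Checksum = ~0x615E & 0xFFFF = 0x9EA1.

9EA1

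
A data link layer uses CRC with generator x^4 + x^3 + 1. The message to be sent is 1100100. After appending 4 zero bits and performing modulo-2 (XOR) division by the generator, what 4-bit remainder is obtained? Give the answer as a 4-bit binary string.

Append 4 zeros: 11001000000. Divide by 11001 (XOR where the leading bit is 1):
  pos 0: 11001 XOR 11001 = 00000
Remainder (last 4 bits) = 0000. This is the CRC / FCS.

0000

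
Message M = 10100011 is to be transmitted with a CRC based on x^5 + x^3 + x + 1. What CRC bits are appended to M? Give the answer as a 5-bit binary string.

Append 5 zeros: 1010001100000. Divide by 101011 (XOR where the leading bit is 1):
  pos 0: 101000 XOR 101011 = 000011
  pos 4: 111100 XOR 101011 = 010111
  pos 5: 101110 XOR 101011 = 000101
Remainder (last 5 bits) = 10100. This is the CRC / FCS.

10100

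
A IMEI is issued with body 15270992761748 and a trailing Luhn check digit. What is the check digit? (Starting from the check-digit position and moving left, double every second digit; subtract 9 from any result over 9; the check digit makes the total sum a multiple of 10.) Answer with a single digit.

2

Partial digits right→left: 8 4 7 1 6 7 2 9 9 0 7 2 5 1
Double every second digit counting from the check-digit position (so the 1st, 3rd, 5th, ... of the partial from the right).
  doubled (with −9 where >9): 7 5 3 4 9 5 1 → sum 34
  kept as-is: 4 1 7 9 0 2 1 → sum 24
Total = 34 + 24 = 58.
Check digit = (10 − (58 mod 10)) mod 10 = 2.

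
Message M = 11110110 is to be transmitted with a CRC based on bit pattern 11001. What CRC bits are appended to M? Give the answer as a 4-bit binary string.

Append 4 zeros: 111101100000. Divide by 11001 (XOR where the leading bit is 1):
  pos 0: 11110 XOR 11001 = 00111
  pos 2: 11111 XOR 11001 = 00110
  pos 4: 11000 XOR 11001 = 00001
Remainder (last 4 bits) = 1000. This is the CRC / FCS.

1000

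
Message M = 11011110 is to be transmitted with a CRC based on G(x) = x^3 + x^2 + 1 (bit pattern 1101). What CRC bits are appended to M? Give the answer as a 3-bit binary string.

Append 3 zeros: 11011110000. Divide by 1101 (XOR where the leading bit is 1):
  pos 0: 1101 XOR 1101 = 0000
  pos 4: 1110 XOR 1101 = 0011
  pos 6: 1100 XOR 1101 = 0001
Remainder (last 3 bits) = 010. This is the CRC / FCS.

010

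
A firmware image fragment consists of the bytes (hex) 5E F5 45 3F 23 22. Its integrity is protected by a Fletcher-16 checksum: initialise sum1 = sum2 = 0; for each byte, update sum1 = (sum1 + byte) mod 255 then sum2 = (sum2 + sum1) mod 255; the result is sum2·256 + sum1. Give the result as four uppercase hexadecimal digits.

3F1E

Running sums (mod 255):
  after byte 0 (5E): sum1=94, sum2=94
  after byte 1 (F5): sum1=84, sum2=178
  after byte 2 (45): sum1=153, sum2=76
  after byte 3 (3F): sum1=216, sum2=37
  after byte 4 (23): sum1=251, sum2=33
  after byte 5 (22): sum1=30, sum2=63
Checksum = sum2·256 + sum1 = 63·256 + 30 = 16158 = 0x3F1E.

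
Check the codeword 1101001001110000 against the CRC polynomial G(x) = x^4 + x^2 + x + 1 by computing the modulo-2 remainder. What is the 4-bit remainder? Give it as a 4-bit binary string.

Modulo-2 division of 1101001001110000 by 10111:
  pos 0: 11010 XOR 10111 = 01101
  pos 1: 11010 XOR 10111 = 01101
  pos 2: 11011 XOR 10111 = 01100
  pos 3: 11000 XOR 10111 = 01111
  pos 4: 11110 XOR 10111 = 01001
  pos 5: 10011 XOR 10111 = 00100
  pos 7: 10011 XOR 10111 = 00100
  pos 9: 10000 XOR 10111 = 00111
  pos 11: 11100 XOR 10111 = 01011
Remainder = 1011 (nonzero — an error is detected).

1011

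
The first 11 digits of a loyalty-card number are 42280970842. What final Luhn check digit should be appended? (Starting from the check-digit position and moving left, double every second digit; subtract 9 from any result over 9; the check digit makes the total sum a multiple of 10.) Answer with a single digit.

Partial digits right→left: 2 4 8 0 7 9 0 8 2 2 4
Double every second digit counting from the check-digit position (so the 1st, 3rd, 5th, ... of the partial from the right).
  doubled (with −9 where >9): 4 7 5 0 4 8 → sum 28
  kept as-is: 4 0 9 8 2 → sum 23
Total = 28 + 23 = 51.
Check digit = (10 − (51 mod 10)) mod 10 = 9.

9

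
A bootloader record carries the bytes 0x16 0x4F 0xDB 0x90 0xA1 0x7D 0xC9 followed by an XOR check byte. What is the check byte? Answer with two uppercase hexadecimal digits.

XOR the bytes together:
  start with 0x16
  0x16 ⊕ 0x4F = 0x59
  0x59 ⊕ 0xDB = 0x82
  0x82 ⊕ 0x90 = 0x12
  0x12 ⊕ 0xA1 = 0xB3
  0xB3 ⊕ 0x7D = 0xCE
  0xCE ⊕ 0xC9 = 0x07

07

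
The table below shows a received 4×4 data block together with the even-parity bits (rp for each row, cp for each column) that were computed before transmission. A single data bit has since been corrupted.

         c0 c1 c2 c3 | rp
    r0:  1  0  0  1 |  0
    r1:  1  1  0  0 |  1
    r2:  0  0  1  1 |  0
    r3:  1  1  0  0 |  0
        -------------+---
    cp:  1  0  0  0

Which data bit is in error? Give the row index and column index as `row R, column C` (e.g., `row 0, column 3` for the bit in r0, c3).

Recompute each row's even parity and compare to rp:
  r0: data parity 0, sent rp 0 → ok
  r1: data parity 0, sent rp 1 → mismatch
  r2: data parity 0, sent rp 0 → ok
  r3: data parity 0, sent rp 0 → ok
Recompute each column's even parity and compare to cp:
  c0: data parity 1, sent cp 1 → ok
  c1: data parity 0, sent cp 0 → ok
  c2: data parity 1, sent cp 0 → mismatch
  c3: data parity 0, sent cp 0 → ok
Exactly one row (r1) and one column (c2) fail → the flipped bit is at their intersection.

row 1, column 2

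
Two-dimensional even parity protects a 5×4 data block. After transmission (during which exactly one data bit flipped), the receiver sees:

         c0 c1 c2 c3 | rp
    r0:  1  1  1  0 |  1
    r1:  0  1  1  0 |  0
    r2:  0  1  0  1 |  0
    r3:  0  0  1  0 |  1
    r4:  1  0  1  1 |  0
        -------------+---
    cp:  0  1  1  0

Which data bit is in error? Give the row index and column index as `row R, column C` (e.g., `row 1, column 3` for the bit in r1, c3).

Recompute each row's even parity and compare to rp:
  r0: data parity 1, sent rp 1 → ok
  r1: data parity 0, sent rp 0 → ok
  r2: data parity 0, sent rp 0 → ok
  r3: data parity 1, sent rp 1 → ok
  r4: data parity 1, sent rp 0 → mismatch
Recompute each column's even parity and compare to cp:
  c0: data parity 0, sent cp 0 → ok
  c1: data parity 1, sent cp 1 → ok
  c2: data parity 0, sent cp 1 → mismatch
  c3: data parity 0, sent cp 0 → ok
Exactly one row (r4) and one column (c2) fail → the flipped bit is at their intersection.

row 4, column 2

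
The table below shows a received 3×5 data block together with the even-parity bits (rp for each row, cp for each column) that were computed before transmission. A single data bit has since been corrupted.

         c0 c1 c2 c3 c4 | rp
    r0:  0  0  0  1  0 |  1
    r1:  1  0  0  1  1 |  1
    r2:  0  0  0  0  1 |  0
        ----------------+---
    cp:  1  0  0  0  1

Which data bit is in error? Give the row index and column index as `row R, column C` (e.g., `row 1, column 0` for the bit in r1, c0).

row 2, column 4

Recompute each row's even parity and compare to rp:
  r0: data parity 1, sent rp 1 → ok
  r1: data parity 1, sent rp 1 → ok
  r2: data parity 1, sent rp 0 → mismatch
Recompute each column's even parity and compare to cp:
  c0: data parity 1, sent cp 1 → ok
  c1: data parity 0, sent cp 0 → ok
  c2: data parity 0, sent cp 0 → ok
  c3: data parity 0, sent cp 0 → ok
  c4: data parity 0, sent cp 1 → mismatch
Exactly one row (r2) and one column (c4) fail → the flipped bit is at their intersection.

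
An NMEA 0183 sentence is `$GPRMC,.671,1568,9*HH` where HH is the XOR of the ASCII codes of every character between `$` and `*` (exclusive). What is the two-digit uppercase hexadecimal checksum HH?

XOR the ASCII codes of the payload characters:
  'G' = 0x47 → acc = 0x47
  'P' = 0x50 → acc = 0x17
  'R' = 0x52 → acc = 0x45
  'M' = 0x4D → acc = 0x08
  'C' = 0x43 → acc = 0x4B
  ',' = 0x2C → acc = 0x67
  '.' = 0x2E → acc = 0x49
  '6' = 0x36 → acc = 0x7F
  '7' = 0x37 → acc = 0x48
  '1' = 0x31 → acc = 0x79
  ',' = 0x2C → acc = 0x55
  '1' = 0x31 → acc = 0x64
  '5' = 0x35 → acc = 0x51
  '6' = 0x36 → acc = 0x67
  '8' = 0x38 → acc = 0x5F
  ',' = 0x2C → acc = 0x73
  '9' = 0x39 → acc = 0x4A
Checksum = 0x4A.

4A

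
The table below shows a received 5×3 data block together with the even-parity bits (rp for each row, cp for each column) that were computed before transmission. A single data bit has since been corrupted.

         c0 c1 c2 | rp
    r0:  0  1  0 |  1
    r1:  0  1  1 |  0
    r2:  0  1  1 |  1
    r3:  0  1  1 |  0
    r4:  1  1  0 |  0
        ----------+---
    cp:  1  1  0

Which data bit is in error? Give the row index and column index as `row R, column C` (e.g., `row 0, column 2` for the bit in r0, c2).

Recompute each row's even parity and compare to rp:
  r0: data parity 1, sent rp 1 → ok
  r1: data parity 0, sent rp 0 → ok
  r2: data parity 0, sent rp 1 → mismatch
  r3: data parity 0, sent rp 0 → ok
  r4: data parity 0, sent rp 0 → ok
Recompute each column's even parity and compare to cp:
  c0: data parity 1, sent cp 1 → ok
  c1: data parity 1, sent cp 1 → ok
  c2: data parity 1, sent cp 0 → mismatch
Exactly one row (r2) and one column (c2) fail → the flipped bit is at their intersection.

row 2, column 2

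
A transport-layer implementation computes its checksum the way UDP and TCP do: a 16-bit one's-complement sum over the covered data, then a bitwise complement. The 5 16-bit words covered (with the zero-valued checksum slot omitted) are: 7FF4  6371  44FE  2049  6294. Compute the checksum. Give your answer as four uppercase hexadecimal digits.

54BE

One's-complement addition (fold any carry out of bit 15 back into bit 0):
  0x7FF4 + 0x6371 = 0x0E365
  0xE365 + 0x44FE = 0x12863 → wrap carry → 0x2864
  0x2864 + 0x2049 = 0x048AD
  0x48AD + 0x6294 = 0x0AB41
One's-complement sum = 0xAB41.
Checksum = ~0xAB41 & 0xFFFF = 0x54BE.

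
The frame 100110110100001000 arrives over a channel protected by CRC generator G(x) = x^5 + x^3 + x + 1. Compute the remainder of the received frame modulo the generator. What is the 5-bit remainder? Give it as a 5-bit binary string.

Modulo-2 division of 100110110100001000 by 101011:
  pos 0: 100110 XOR 101011 = 001101
  pos 2: 110111 XOR 101011 = 011100
  pos 3: 111000 XOR 101011 = 010011
  pos 4: 100111 XOR 101011 = 001100
  pos 6: 110000 XOR 101011 = 011011
  pos 7: 110110 XOR 101011 = 011101
  pos 8: 111010 XOR 101011 = 010001
  pos 9: 100011 XOR 101011 = 001000
  pos 11: 100000 XOR 101011 = 001011
Remainder = 10110 (nonzero — an error is detected).

10110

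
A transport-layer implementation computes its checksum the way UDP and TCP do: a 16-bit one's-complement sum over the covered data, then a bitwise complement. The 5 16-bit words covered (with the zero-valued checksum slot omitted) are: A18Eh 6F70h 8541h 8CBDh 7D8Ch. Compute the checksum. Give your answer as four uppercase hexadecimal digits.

One's-complement addition (fold any carry out of bit 15 back into bit 0):
  0xA18E + 0x6F70 = 0x110FE → wrap carry → 0x10FF
  0x10FF + 0x8541 = 0x09640
  0x9640 + 0x8CBD = 0x122FD → wrap carry → 0x22FE
  0x22FE + 0x7D8C = 0x0A08A
One's-complement sum = 0xA08A.
Checksum = ~0xA08A & 0xFFFF = 0x5F75.

5F75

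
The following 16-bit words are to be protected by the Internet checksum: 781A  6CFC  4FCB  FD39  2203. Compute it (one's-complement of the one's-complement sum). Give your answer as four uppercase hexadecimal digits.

ABE0

One's-complement addition (fold any carry out of bit 15 back into bit 0):
  0x781A + 0x6CFC = 0x0E516
  0xE516 + 0x4FCB = 0x134E1 → wrap carry → 0x34E2
  0x34E2 + 0xFD39 = 0x1321B → wrap carry → 0x321C
  0x321C + 0x2203 = 0x0541F
One's-complement sum = 0x541F.
Checksum = ~0x541F & 0xFFFF = 0xABE0.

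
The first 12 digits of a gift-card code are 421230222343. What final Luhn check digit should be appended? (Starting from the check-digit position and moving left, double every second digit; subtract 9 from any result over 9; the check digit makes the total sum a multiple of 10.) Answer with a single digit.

0

Partial digits right→left: 3 4 3 2 2 2 0 3 2 1 2 4
Double every second digit counting from the check-digit position (so the 1st, 3rd, 5th, ... of the partial from the right).
  doubled (with −9 where >9): 6 6 4 0 4 4 → sum 24
  kept as-is: 4 2 2 3 1 4 → sum 16
Total = 24 + 16 = 40.
Check digit = (10 − (40 mod 10)) mod 10 = 0.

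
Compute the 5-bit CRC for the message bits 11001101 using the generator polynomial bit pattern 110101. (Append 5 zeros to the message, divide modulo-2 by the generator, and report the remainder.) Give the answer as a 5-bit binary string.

Append 5 zeros: 1100110100000. Divide by 110101 (XOR where the leading bit is 1):
  pos 0: 110011 XOR 110101 = 000110
  pos 3: 110010 XOR 110101 = 000111
  pos 6: 111000 XOR 110101 = 001101
Remainder (last 5 bits) = 11010. This is the CRC / FCS.

11010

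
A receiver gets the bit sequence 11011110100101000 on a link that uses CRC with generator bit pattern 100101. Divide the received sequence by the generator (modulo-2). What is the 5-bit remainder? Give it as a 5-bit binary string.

Modulo-2 division of 11011110100101000 by 100101:
  pos 0: 110111 XOR 100101 = 010010
  pos 1: 100101 XOR 100101 = 000000
  pos 8: 100101 XOR 100101 = 000000
Remainder = 00000 (zero — the frame passes the CRC check).

00000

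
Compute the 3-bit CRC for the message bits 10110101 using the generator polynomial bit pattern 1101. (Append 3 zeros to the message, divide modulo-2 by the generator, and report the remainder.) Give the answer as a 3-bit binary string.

000

Append 3 zeros: 10110101000. Divide by 1101 (XOR where the leading bit is 1):
  pos 0: 1011 XOR 1101 = 0110
  pos 1: 1100 XOR 1101 = 0001
  pos 4: 1101 XOR 1101 = 0000
Remainder (last 3 bits) = 000. This is the CRC / FCS.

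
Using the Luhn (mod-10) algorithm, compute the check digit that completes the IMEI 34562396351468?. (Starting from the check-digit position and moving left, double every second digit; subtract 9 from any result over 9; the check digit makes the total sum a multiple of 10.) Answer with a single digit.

Partial digits right→left: 8 6 4 1 5 3 6 9 3 2 6 5 4 3
Double every second digit counting from the check-digit position (so the 1st, 3rd, 5th, ... of the partial from the right).
  doubled (with −9 where >9): 7 8 1 3 6 3 8 → sum 36
  kept as-is: 6 1 3 9 2 5 3 → sum 29
Total = 36 + 29 = 65.
Check digit = (10 − (65 mod 10)) mod 10 = 5.

5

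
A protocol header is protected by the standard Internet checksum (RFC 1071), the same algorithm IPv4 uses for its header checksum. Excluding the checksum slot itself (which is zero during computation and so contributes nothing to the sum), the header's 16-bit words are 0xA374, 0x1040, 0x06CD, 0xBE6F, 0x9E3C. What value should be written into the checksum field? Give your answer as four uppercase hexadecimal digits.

One's-complement addition (fold any carry out of bit 15 back into bit 0):
  0xA374 + 0x1040 = 0x0B3B4
  0xB3B4 + 0x06CD = 0x0BA81
  0xBA81 + 0xBE6F = 0x178F0 → wrap carry → 0x78F1
  0x78F1 + 0x9E3C = 0x1172D → wrap carry → 0x172E
One's-complement sum = 0x172E.
Checksum = ~0x172E & 0xFFFF = 0xE8D1.

E8D1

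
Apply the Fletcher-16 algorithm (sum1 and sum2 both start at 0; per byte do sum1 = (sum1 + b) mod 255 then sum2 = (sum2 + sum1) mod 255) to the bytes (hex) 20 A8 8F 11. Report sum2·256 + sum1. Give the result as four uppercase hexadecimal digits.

AA69

Running sums (mod 255):
  after byte 0 (20): sum1=32, sum2=32
  after byte 1 (A8): sum1=200, sum2=232
  after byte 2 (8F): sum1=88, sum2=65
  after byte 3 (11): sum1=105, sum2=170
Checksum = sum2·256 + sum1 = 170·256 + 105 = 43625 = 0xAA69.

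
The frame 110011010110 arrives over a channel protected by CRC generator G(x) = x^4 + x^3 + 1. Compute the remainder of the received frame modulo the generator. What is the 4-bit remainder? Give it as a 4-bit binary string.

0000

Modulo-2 division of 110011010110 by 11001:
  pos 0: 11001 XOR 11001 = 00000
  pos 5: 10101 XOR 11001 = 01100
  pos 6: 11001 XOR 11001 = 00000
Remainder = 0000 (zero — the frame passes the CRC check).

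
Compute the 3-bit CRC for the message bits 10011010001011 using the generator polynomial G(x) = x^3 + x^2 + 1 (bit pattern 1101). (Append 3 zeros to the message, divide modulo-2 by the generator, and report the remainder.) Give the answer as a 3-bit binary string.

Append 3 zeros: 10011010001011000. Divide by 1101 (XOR where the leading bit is 1):
  pos 0: 1001 XOR 1101 = 0100
  pos 1: 1001 XOR 1101 = 0100
  pos 2: 1000 XOR 1101 = 0101
  pos 3: 1011 XOR 1101 = 0110
  pos 4: 1100 XOR 1101 = 0001
  pos 7: 1001 XOR 1101 = 0100
  pos 8: 1000 XOR 1101 = 0101
  pos 9: 1011 XOR 1101 = 0110
  pos 10: 1101 XOR 1101 = 0000
Remainder (last 3 bits) = 000. This is the CRC / FCS.

000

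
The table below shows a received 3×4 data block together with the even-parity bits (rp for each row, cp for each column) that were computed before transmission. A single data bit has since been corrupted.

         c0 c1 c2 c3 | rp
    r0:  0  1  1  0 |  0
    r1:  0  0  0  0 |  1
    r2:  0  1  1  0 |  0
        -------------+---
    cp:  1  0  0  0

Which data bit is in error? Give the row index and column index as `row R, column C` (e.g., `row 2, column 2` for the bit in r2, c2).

Recompute each row's even parity and compare to rp:
  r0: data parity 0, sent rp 0 → ok
  r1: data parity 0, sent rp 1 → mismatch
  r2: data parity 0, sent rp 0 → ok
Recompute each column's even parity and compare to cp:
  c0: data parity 0, sent cp 1 → mismatch
  c1: data parity 0, sent cp 0 → ok
  c2: data parity 0, sent cp 0 → ok
  c3: data parity 0, sent cp 0 → ok
Exactly one row (r1) and one column (c0) fail → the flipped bit is at their intersection.

row 1, column 0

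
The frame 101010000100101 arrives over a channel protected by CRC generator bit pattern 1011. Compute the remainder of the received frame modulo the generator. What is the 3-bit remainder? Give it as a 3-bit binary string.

111

Modulo-2 division of 101010000100101 by 1011:
  pos 0: 1010 XOR 1011 = 0001
  pos 3: 1100 XOR 1011 = 0111
  pos 4: 1110 XOR 1011 = 0101
  pos 5: 1010 XOR 1011 = 0001
  pos 8: 1100 XOR 1011 = 0111
  pos 9: 1111 XOR 1011 = 0100
  pos 10: 1000 XOR 1011 = 0011
Remainder = 111 (nonzero — an error is detected).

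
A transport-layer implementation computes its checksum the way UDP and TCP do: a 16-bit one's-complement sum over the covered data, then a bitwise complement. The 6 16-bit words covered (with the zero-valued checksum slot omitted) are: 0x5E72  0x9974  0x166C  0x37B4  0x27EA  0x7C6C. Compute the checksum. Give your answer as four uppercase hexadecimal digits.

One's-complement addition (fold any carry out of bit 15 back into bit 0):
  0x5E72 + 0x9974 = 0x0F7E6
  0xF7E6 + 0x166C = 0x10E52 → wrap carry → 0x0E53
  0x0E53 + 0x37B4 = 0x04607
  0x4607 + 0x27EA = 0x06DF1
  0x6DF1 + 0x7C6C = 0x0EA5D
One's-complement sum = 0xEA5D.
Checksum = ~0xEA5D & 0xFFFF = 0x15A2.

15A2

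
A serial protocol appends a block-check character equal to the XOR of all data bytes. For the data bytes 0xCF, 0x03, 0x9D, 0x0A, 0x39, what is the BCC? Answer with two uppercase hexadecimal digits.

62

XOR the bytes together:
  start with 0xCF
  0xCF ⊕ 0x03 = 0xCC
  0xCC ⊕ 0x9D = 0x51
  0x51 ⊕ 0x0A = 0x5B
  0x5B ⊕ 0x39 = 0x62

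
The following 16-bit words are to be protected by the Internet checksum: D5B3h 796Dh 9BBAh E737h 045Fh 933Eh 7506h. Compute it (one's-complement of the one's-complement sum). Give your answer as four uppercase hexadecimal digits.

2148

One's-complement addition (fold any carry out of bit 15 back into bit 0):
  0xD5B3 + 0x796D = 0x14F20 → wrap carry → 0x4F21
  0x4F21 + 0x9BBA = 0x0EADB
  0xEADB + 0xE737 = 0x1D212 → wrap carry → 0xD213
  0xD213 + 0x045F = 0x0D672
  0xD672 + 0x933E = 0x169B0 → wrap carry → 0x69B1
  0x69B1 + 0x7506 = 0x0DEB7
One's-complement sum = 0xDEB7.
Checksum = ~0xDEB7 & 0xFFFF = 0x2148.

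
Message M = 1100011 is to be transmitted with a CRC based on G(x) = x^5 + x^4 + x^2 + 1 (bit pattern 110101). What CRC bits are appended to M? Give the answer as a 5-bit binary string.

00011

Append 5 zeros: 110001100000. Divide by 110101 (XOR where the leading bit is 1):
  pos 0: 110001 XOR 110101 = 000100
  pos 3: 100100 XOR 110101 = 010001
  pos 4: 100010 XOR 110101 = 010111
  pos 5: 101110 XOR 110101 = 011011
  pos 6: 110110 XOR 110101 = 000011
Remainder (last 5 bits) = 00011. This is the CRC / FCS.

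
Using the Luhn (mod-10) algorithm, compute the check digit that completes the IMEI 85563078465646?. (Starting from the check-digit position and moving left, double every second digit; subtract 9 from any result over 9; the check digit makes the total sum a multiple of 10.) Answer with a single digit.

Partial digits right→left: 6 4 6 5 6 4 8 7 0 3 6 5 5 8
Double every second digit counting from the check-digit position (so the 1st, 3rd, 5th, ... of the partial from the right).
  doubled (with −9 where >9): 3 3 3 7 0 3 1 → sum 20
  kept as-is: 4 5 4 7 3 5 8 → sum 36
Total = 20 + 36 = 56.
Check digit = (10 − (56 mod 10)) mod 10 = 4.

4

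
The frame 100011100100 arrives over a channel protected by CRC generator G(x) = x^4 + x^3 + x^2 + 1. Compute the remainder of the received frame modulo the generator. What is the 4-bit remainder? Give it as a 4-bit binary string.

0001

Modulo-2 division of 100011100100 by 11101:
  pos 0: 10001 XOR 11101 = 01100
  pos 1: 11001 XOR 11101 = 00100
  pos 3: 10010 XOR 11101 = 01111
  pos 4: 11110 XOR 11101 = 00011
  pos 7: 11100 XOR 11101 = 00001
Remainder = 0001 (nonzero — an error is detected).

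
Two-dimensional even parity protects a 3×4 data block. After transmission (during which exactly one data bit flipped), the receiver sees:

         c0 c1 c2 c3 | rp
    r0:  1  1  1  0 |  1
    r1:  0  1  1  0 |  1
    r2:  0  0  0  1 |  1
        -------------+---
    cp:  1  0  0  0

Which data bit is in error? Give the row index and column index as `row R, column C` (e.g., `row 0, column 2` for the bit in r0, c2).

Recompute each row's even parity and compare to rp:
  r0: data parity 1, sent rp 1 → ok
  r1: data parity 0, sent rp 1 → mismatch
  r2: data parity 1, sent rp 1 → ok
Recompute each column's even parity and compare to cp:
  c0: data parity 1, sent cp 1 → ok
  c1: data parity 0, sent cp 0 → ok
  c2: data parity 0, sent cp 0 → ok
  c3: data parity 1, sent cp 0 → mismatch
Exactly one row (r1) and one column (c3) fail → the flipped bit is at their intersection.

row 1, column 3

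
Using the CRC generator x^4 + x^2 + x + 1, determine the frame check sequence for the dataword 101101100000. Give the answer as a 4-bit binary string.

1011

Append 4 zeros: 1011011000000000. Divide by 10111 (XOR where the leading bit is 1):
  pos 0: 10110 XOR 10111 = 00001
  pos 4: 11100 XOR 10111 = 01011
  pos 5: 10110 XOR 10111 = 00001
  pos 9: 10000 XOR 10111 = 00111
  pos 11: 11100 XOR 10111 = 01011
Remainder (last 4 bits) = 1011. This is the CRC / FCS.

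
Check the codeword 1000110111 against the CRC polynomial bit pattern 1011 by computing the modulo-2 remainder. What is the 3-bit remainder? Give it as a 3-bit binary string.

Modulo-2 division of 1000110111 by 1011:
  pos 0: 1000 XOR 1011 = 0011
  pos 2: 1111 XOR 1011 = 0100
  pos 3: 1000 XOR 1011 = 0011
  pos 5: 1111 XOR 1011 = 0100
  pos 6: 1001 XOR 1011 = 0010
Remainder = 010 (nonzero — an error is detected).

010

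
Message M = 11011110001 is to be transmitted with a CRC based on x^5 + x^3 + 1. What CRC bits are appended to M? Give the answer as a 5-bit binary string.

Append 5 zeros: 1101111000100000. Divide by 101001 (XOR where the leading bit is 1):
  pos 0: 110111 XOR 101001 = 011110
  pos 1: 111101 XOR 101001 = 010100
  pos 2: 101000 XOR 101001 = 000001
  pos 7: 100100 XOR 101001 = 001101
  pos 9: 110100 XOR 101001 = 011101
  pos 10: 111010 XOR 101001 = 010011
Remainder (last 5 bits) = 10011. This is the CRC / FCS.

10011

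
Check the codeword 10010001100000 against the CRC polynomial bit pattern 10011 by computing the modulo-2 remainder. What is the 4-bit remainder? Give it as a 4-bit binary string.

Modulo-2 division of 10010001100000 by 10011:
  pos 0: 10010 XOR 10011 = 00001
  pos 4: 10011 XOR 10011 = 00000
Remainder = 0000 (zero — the frame passes the CRC check).

0000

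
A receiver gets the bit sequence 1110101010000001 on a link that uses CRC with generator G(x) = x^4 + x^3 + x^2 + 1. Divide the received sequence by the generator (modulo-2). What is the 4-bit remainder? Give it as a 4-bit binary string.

0100

Modulo-2 division of 1110101010000001 by 11101:
  pos 0: 11101 XOR 11101 = 00000
  pos 6: 10100 XOR 11101 = 01001
  pos 7: 10010 XOR 11101 = 01111
  pos 8: 11110 XOR 11101 = 00011
  pos 11: 11001 XOR 11101 = 00100
Remainder = 0100 (nonzero — an error is detected).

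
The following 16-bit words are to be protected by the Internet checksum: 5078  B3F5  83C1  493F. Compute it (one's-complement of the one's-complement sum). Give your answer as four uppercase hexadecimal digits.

2E91

One's-complement addition (fold any carry out of bit 15 back into bit 0):
  0x5078 + 0xB3F5 = 0x1046D → wrap carry → 0x046E
  0x046E + 0x83C1 = 0x0882F
  0x882F + 0x493F = 0x0D16E
One's-complement sum = 0xD16E.
Checksum = ~0xD16E & 0xFFFF = 0x2E91.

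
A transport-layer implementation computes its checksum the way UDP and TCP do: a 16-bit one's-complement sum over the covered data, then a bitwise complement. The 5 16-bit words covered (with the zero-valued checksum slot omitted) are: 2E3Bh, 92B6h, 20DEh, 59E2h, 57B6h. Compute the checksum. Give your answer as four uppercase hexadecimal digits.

One's-complement addition (fold any carry out of bit 15 back into bit 0):
  0x2E3B + 0x92B6 = 0x0C0F1
  0xC0F1 + 0x20DE = 0x0E1CF
  0xE1CF + 0x59E2 = 0x13BB1 → wrap carry → 0x3BB2
  0x3BB2 + 0x57B6 = 0x09368
One's-complement sum = 0x9368.
Checksum = ~0x9368 & 0xFFFF = 0x6C97.

6C97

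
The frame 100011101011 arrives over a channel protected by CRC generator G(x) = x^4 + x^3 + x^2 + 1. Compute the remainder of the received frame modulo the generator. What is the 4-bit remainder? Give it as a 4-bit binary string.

Modulo-2 division of 100011101011 by 11101:
  pos 0: 10001 XOR 11101 = 01100
  pos 1: 11001 XOR 11101 = 00100
  pos 3: 10010 XOR 11101 = 01111
  pos 4: 11111 XOR 11101 = 00010
  pos 7: 10011 XOR 11101 = 01110
Remainder = 1110 (nonzero — an error is detected).

1110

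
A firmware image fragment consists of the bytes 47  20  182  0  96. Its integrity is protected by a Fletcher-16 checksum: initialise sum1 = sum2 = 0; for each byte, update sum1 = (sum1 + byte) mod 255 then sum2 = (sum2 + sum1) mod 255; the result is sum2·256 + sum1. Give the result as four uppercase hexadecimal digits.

Running sums (mod 255):
  after byte 0 (47): sum1=47, sum2=47
  after byte 1 (20): sum1=67, sum2=114
  after byte 2 (182): sum1=249, sum2=108
  after byte 3 (0): sum1=249, sum2=102
  after byte 4 (96): sum1=90, sum2=192
Checksum = sum2·256 + sum1 = 192·256 + 90 = 49242 = 0xC05A.

C05A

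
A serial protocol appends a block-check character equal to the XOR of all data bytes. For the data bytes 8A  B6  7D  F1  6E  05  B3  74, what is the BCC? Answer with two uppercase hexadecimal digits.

1C

XOR the bytes together:
  start with 0x8A
  0x8A ⊕ 0xB6 = 0x3C
  0x3C ⊕ 0x7D = 0x41
  0x41 ⊕ 0xF1 = 0xB0
  0xB0 ⊕ 0x6E = 0xDE
  0xDE ⊕ 0x05 = 0xDB
  0xDB ⊕ 0xB3 = 0x68
  0x68 ⊕ 0x74 = 0x1C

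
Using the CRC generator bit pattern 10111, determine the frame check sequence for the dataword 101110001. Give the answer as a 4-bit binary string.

Append 4 zeros: 1011100010000. Divide by 10111 (XOR where the leading bit is 1):
  pos 0: 10111 XOR 10111 = 00000
  pos 8: 10000 XOR 10111 = 00111
Remainder (last 4 bits) = 0111. This is the CRC / FCS.

0111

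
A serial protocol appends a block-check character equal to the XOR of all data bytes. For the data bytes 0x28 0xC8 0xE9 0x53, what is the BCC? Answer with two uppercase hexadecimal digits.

5A

XOR the bytes together:
  start with 0x28
  0x28 ⊕ 0xC8 = 0xE0
  0xE0 ⊕ 0xE9 = 0x09
  0x09 ⊕ 0x53 = 0x5A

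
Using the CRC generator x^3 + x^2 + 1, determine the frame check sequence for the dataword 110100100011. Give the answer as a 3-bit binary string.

Append 3 zeros: 110100100011000. Divide by 1101 (XOR where the leading bit is 1):
  pos 0: 1101 XOR 1101 = 0000
  pos 6: 1000 XOR 1101 = 0101
  pos 7: 1011 XOR 1101 = 0110
  pos 8: 1101 XOR 1101 = 0000
Remainder (last 3 bits) = 000. This is the CRC / FCS.

000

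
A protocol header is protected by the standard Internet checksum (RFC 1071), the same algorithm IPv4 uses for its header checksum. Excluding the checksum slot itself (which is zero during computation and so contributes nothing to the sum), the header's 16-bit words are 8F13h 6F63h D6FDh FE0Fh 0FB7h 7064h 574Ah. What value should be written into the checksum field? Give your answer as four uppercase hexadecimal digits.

One's-complement addition (fold any carry out of bit 15 back into bit 0):
  0x8F13 + 0x6F63 = 0x0FE76
  0xFE76 + 0xD6FD = 0x1D573 → wrap carry → 0xD574
  0xD574 + 0xFE0F = 0x1D383 → wrap carry → 0xD384
  0xD384 + 0x0FB7 = 0x0E33B
  0xE33B + 0x7064 = 0x1539F → wrap carry → 0x53A0
  0x53A0 + 0x574A = 0x0AAEA
One's-complement sum = 0xAAEA.
Checksum = ~0xAAEA & 0xFFFF = 0x5515.

5515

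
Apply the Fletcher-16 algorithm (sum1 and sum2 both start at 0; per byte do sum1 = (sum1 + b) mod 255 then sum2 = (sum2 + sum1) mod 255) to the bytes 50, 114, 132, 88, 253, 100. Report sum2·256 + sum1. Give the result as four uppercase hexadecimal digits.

E4E3

Running sums (mod 255):
  after byte 0 (50): sum1=50, sum2=50
  after byte 1 (114): sum1=164, sum2=214
  after byte 2 (132): sum1=41, sum2=0
  after byte 3 (88): sum1=129, sum2=129
  after byte 4 (253): sum1=127, sum2=1
  after byte 5 (100): sum1=227, sum2=228
Checksum = sum2·256 + sum1 = 228·256 + 227 = 58595 = 0xE4E3.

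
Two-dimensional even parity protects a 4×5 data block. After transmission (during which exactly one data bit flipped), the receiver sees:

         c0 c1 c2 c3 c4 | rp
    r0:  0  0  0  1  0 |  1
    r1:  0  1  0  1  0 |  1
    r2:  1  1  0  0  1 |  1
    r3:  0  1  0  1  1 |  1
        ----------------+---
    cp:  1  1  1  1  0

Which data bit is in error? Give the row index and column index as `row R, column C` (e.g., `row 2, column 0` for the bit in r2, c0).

Recompute each row's even parity and compare to rp:
  r0: data parity 1, sent rp 1 → ok
  r1: data parity 0, sent rp 1 → mismatch
  r2: data parity 1, sent rp 1 → ok
  r3: data parity 1, sent rp 1 → ok
Recompute each column's even parity and compare to cp:
  c0: data parity 1, sent cp 1 → ok
  c1: data parity 1, sent cp 1 → ok
  c2: data parity 0, sent cp 1 → mismatch
  c3: data parity 1, sent cp 1 → ok
  c4: data parity 0, sent cp 0 → ok
Exactly one row (r1) and one column (c2) fail → the flipped bit is at their intersection.

row 1, column 2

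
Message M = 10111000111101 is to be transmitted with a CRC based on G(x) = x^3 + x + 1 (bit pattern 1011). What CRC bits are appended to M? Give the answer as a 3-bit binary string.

101

Append 3 zeros: 10111000111101000. Divide by 1011 (XOR where the leading bit is 1):
  pos 0: 1011 XOR 1011 = 0000
  pos 4: 1000 XOR 1011 = 0011
  pos 6: 1111 XOR 1011 = 0100
  pos 7: 1001 XOR 1011 = 0010
  pos 9: 1010 XOR 1011 = 0001
  pos 12: 1100 XOR 1011 = 0111
  pos 13: 1110 XOR 1011 = 0101
Remainder (last 3 bits) = 101. This is the CRC / FCS.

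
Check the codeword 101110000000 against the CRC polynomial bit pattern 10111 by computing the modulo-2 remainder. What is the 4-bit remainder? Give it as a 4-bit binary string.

0000

Modulo-2 division of 101110000000 by 10111:
  pos 0: 10111 XOR 10111 = 00000
Remainder = 0000 (zero — the frame passes the CRC check).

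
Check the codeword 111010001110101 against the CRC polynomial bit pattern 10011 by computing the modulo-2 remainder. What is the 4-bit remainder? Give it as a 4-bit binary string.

Modulo-2 division of 111010001110101 by 10011:
  pos 0: 11101 XOR 10011 = 01110
  pos 1: 11100 XOR 10011 = 01111
  pos 2: 11110 XOR 10011 = 01101
  pos 3: 11010 XOR 10011 = 01001
  pos 4: 10011 XOR 10011 = 00000
  pos 9: 11010 XOR 10011 = 01001
  pos 10: 10011 XOR 10011 = 00000
Remainder = 0000 (zero — the frame passes the CRC check).

0000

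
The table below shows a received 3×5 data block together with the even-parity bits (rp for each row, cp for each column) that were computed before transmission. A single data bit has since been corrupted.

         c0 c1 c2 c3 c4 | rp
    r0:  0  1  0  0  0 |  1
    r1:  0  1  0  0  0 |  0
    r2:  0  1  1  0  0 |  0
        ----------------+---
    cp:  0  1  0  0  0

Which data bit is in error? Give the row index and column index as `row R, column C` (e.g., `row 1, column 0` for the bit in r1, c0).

Recompute each row's even parity and compare to rp:
  r0: data parity 1, sent rp 1 → ok
  r1: data parity 1, sent rp 0 → mismatch
  r2: data parity 0, sent rp 0 → ok
Recompute each column's even parity and compare to cp:
  c0: data parity 0, sent cp 0 → ok
  c1: data parity 1, sent cp 1 → ok
  c2: data parity 1, sent cp 0 → mismatch
  c3: data parity 0, sent cp 0 → ok
  c4: data parity 0, sent cp 0 → ok
Exactly one row (r1) and one column (c2) fail → the flipped bit is at their intersection.

row 1, column 2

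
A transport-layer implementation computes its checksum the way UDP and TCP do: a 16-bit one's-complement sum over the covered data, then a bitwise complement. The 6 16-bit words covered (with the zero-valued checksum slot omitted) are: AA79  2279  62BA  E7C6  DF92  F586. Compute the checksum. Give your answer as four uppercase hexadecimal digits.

One's-complement addition (fold any carry out of bit 15 back into bit 0):
  0xAA79 + 0x2279 = 0x0CCF2
  0xCCF2 + 0x62BA = 0x12FAC → wrap carry → 0x2FAD
  0x2FAD + 0xE7C6 = 0x11773 → wrap carry → 0x1774
  0x1774 + 0xDF92 = 0x0F706
  0xF706 + 0xF586 = 0x1EC8C → wrap carry → 0xEC8D
One's-complement sum = 0xEC8D.
Checksum = ~0xEC8D & 0xFFFF = 0x1372.

1372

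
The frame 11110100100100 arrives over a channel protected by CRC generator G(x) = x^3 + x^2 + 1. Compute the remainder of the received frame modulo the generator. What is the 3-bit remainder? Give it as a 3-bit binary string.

010

Modulo-2 division of 11110100100100 by 1101:
  pos 0: 1111 XOR 1101 = 0010
  pos 2: 1001 XOR 1101 = 0100
  pos 3: 1000 XOR 1101 = 0101
  pos 4: 1010 XOR 1101 = 0111
  pos 5: 1111 XOR 1101 = 0010
  pos 7: 1000 XOR 1101 = 0101
  pos 8: 1011 XOR 1101 = 0110
  pos 9: 1100 XOR 1101 = 0001
Remainder = 010 (nonzero — an error is detected).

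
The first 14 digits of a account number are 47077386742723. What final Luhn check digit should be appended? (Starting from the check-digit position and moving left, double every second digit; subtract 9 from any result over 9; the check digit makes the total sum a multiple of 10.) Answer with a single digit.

2

Partial digits right→left: 3 2 7 2 4 7 6 8 3 7 7 0 7 4
Double every second digit counting from the check-digit position (so the 1st, 3rd, 5th, ... of the partial from the right).
  doubled (with −9 where >9): 6 5 8 3 6 5 5 → sum 38
  kept as-is: 2 2 7 8 7 0 4 → sum 30
Total = 38 + 30 = 68.
Check digit = (10 − (68 mod 10)) mod 10 = 2.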